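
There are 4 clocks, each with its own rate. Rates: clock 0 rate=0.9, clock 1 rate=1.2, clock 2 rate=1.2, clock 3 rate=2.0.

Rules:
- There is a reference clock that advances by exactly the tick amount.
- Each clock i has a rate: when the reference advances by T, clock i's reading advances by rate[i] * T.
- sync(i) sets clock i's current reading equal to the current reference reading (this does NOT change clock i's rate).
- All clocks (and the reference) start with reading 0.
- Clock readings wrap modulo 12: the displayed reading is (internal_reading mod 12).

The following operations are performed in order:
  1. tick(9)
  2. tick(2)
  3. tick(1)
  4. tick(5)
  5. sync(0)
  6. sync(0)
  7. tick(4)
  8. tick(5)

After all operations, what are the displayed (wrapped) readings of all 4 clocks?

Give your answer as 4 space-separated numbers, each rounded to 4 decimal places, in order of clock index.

Answer: 1.1000 7.2000 7.2000 4.0000

Derivation:
After op 1 tick(9): ref=9.0000 raw=[8.1000 10.8000 10.8000 18.0000]
After op 2 tick(2): ref=11.0000 raw=[9.9000 13.2000 13.2000 22.0000]
After op 3 tick(1): ref=12.0000 raw=[10.8000 14.4000 14.4000 24.0000]
After op 4 tick(5): ref=17.0000 raw=[15.3000 20.4000 20.4000 34.0000]
After op 5 sync(0): ref=17.0000 raw=[17.0000 20.4000 20.4000 34.0000]
After op 6 sync(0): ref=17.0000 raw=[17.0000 20.4000 20.4000 34.0000]
After op 7 tick(4): ref=21.0000 raw=[20.6000 25.2000 25.2000 42.0000]
After op 8 tick(5): ref=26.0000 raw=[25.1000 31.2000 31.2000 52.0000]
Wrap final raw readings (mod 12): 25.1000 mod 12 = 1.1000; 31.2000 mod 12 = 7.2000; 31.2000 mod 12 = 7.2000; 52.0000 mod 12 = 4.0000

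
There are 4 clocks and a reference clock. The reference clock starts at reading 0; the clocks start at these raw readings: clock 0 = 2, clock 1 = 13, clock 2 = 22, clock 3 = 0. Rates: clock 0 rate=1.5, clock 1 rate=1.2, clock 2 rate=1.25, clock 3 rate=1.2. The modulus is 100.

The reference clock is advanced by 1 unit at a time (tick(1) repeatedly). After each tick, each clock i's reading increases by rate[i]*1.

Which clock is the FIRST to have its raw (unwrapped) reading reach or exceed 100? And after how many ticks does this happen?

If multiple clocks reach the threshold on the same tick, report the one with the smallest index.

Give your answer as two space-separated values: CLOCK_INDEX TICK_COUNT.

Answer: 2 63

Derivation:
clock 0: start=2, rate=1.5, needs 100-2 = 98; ticks = ceil(98/1.5) = ceil(65.3333) = 66; reading at tick 66 = 2 + 1.5*66 = 101.0000
clock 1: start=13, rate=1.2, needs 100-13 = 87; ticks = ceil(87/1.2) = ceil(72.5000) = 73; reading at tick 73 = 13 + 1.2*73 = 100.6000
clock 2: start=22, rate=1.25, needs 100-22 = 78; ticks = ceil(78/1.25) = ceil(62.4000) = 63; reading at tick 63 = 22 + 1.25*63 = 100.7500
clock 3: start=0, rate=1.2, needs 100-0 = 100; ticks = ceil(100/1.2) = ceil(83.3333) = 84; reading at tick 84 = 0 + 1.2*84 = 100.8000
Minimum tick count = 63; winners = [2]; smallest index = 2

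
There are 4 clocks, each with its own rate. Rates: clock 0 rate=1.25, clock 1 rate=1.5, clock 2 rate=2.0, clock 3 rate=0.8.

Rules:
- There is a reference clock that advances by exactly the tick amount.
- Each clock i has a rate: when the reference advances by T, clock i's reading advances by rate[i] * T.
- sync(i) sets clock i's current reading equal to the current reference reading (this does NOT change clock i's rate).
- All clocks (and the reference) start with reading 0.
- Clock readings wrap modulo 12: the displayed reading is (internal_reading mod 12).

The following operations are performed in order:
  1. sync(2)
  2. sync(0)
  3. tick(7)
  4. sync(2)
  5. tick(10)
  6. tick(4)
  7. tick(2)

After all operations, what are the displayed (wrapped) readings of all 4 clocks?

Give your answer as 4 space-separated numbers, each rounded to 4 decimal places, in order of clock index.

After op 1 sync(2): ref=0.0000 raw=[0.0000 0.0000 0.0000 0.0000]
After op 2 sync(0): ref=0.0000 raw=[0.0000 0.0000 0.0000 0.0000]
After op 3 tick(7): ref=7.0000 raw=[8.7500 10.5000 14.0000 5.6000]
After op 4 sync(2): ref=7.0000 raw=[8.7500 10.5000 7.0000 5.6000]
After op 5 tick(10): ref=17.0000 raw=[21.2500 25.5000 27.0000 13.6000]
After op 6 tick(4): ref=21.0000 raw=[26.2500 31.5000 35.0000 16.8000]
After op 7 tick(2): ref=23.0000 raw=[28.7500 34.5000 39.0000 18.4000]
Wrap final raw readings (mod 12): 28.7500 mod 12 = 4.7500; 34.5000 mod 12 = 10.5000; 39.0000 mod 12 = 3.0000; 18.4000 mod 12 = 6.4000

Answer: 4.7500 10.5000 3.0000 6.4000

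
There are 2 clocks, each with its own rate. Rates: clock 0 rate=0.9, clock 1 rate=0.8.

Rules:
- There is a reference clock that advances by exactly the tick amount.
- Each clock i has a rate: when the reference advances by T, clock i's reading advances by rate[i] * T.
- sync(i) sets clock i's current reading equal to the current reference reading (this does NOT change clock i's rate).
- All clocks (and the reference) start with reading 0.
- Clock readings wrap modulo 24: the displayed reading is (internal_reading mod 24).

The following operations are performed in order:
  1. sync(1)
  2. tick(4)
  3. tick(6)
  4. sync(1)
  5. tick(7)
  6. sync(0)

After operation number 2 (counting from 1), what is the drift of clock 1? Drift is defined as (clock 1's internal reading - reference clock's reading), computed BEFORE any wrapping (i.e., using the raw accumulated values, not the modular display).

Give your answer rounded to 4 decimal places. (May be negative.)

After op 1 sync(1): ref=0.0000 raw=[0.0000 0.0000]
After op 2 tick(4): ref=4.0000 raw=[3.6000 3.2000]
Drift of clock 1 after op 2: 3.2000 - 4.0000 = -0.8000

Answer: -0.8000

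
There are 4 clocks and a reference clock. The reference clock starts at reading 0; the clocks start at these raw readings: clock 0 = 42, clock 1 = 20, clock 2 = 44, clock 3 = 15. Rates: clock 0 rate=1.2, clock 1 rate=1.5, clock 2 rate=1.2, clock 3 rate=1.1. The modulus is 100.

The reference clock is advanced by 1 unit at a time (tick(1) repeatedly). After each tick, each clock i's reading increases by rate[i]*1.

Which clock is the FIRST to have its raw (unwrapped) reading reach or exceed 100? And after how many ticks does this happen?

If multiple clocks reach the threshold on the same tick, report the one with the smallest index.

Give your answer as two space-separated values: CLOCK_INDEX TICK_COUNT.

Answer: 2 47

Derivation:
clock 0: start=42, rate=1.2, needs 100-42 = 58; ticks = ceil(58/1.2) = ceil(48.3333) = 49; reading at tick 49 = 42 + 1.2*49 = 100.8000
clock 1: start=20, rate=1.5, needs 100-20 = 80; ticks = ceil(80/1.5) = ceil(53.3333) = 54; reading at tick 54 = 20 + 1.5*54 = 101.0000
clock 2: start=44, rate=1.2, needs 100-44 = 56; ticks = ceil(56/1.2) = ceil(46.6667) = 47; reading at tick 47 = 44 + 1.2*47 = 100.4000
clock 3: start=15, rate=1.1, needs 100-15 = 85; ticks = ceil(85/1.1) = ceil(77.2727) = 78; reading at tick 78 = 15 + 1.1*78 = 100.8000
Minimum tick count = 47; winners = [2]; smallest index = 2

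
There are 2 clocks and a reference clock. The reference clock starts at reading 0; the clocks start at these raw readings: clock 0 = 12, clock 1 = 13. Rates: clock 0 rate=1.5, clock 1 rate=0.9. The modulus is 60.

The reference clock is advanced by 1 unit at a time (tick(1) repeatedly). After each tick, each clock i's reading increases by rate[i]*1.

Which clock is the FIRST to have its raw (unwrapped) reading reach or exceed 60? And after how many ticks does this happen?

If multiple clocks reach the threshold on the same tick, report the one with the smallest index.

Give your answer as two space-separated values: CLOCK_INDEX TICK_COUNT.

Answer: 0 32

Derivation:
clock 0: start=12, rate=1.5, needs 60-12 = 48; ticks = ceil(48/1.5) = ceil(32.0000) = 32; reading at tick 32 = 12 + 1.5*32 = 60.0000
clock 1: start=13, rate=0.9, needs 60-13 = 47; ticks = ceil(47/0.9) = ceil(52.2222) = 53; reading at tick 53 = 13 + 0.9*53 = 60.7000
Minimum tick count = 32; winners = [0]; smallest index = 0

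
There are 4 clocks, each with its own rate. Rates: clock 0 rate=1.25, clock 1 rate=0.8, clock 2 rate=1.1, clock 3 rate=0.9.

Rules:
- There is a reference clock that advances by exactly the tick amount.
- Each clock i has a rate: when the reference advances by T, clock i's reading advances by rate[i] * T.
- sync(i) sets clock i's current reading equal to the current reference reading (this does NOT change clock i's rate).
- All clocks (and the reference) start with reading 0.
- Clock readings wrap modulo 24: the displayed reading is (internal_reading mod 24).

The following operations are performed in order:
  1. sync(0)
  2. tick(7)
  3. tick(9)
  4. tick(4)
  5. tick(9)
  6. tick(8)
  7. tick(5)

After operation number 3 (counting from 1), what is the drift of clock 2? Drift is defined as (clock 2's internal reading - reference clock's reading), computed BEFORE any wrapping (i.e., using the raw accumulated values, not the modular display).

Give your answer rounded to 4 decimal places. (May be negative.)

Answer: 1.6000

Derivation:
After op 1 sync(0): ref=0.0000 raw=[0.0000 0.0000 0.0000 0.0000]
After op 2 tick(7): ref=7.0000 raw=[8.7500 5.6000 7.7000 6.3000]
After op 3 tick(9): ref=16.0000 raw=[20.0000 12.8000 17.6000 14.4000]
Drift of clock 2 after op 3: 17.6000 - 16.0000 = 1.6000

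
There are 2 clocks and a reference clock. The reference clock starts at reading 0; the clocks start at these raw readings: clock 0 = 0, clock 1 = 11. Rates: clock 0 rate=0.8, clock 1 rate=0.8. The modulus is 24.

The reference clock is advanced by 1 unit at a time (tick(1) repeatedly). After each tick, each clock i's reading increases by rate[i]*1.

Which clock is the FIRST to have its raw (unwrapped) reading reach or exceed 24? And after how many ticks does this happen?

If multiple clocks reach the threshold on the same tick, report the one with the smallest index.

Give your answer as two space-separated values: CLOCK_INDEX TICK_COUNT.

Answer: 1 17

Derivation:
clock 0: start=0, rate=0.8, needs 24-0 = 24; ticks = ceil(24/0.8) = ceil(30.0000) = 30; reading at tick 30 = 0 + 0.8*30 = 24.0000
clock 1: start=11, rate=0.8, needs 24-11 = 13; ticks = ceil(13/0.8) = ceil(16.2500) = 17; reading at tick 17 = 11 + 0.8*17 = 24.6000
Minimum tick count = 17; winners = [1]; smallest index = 1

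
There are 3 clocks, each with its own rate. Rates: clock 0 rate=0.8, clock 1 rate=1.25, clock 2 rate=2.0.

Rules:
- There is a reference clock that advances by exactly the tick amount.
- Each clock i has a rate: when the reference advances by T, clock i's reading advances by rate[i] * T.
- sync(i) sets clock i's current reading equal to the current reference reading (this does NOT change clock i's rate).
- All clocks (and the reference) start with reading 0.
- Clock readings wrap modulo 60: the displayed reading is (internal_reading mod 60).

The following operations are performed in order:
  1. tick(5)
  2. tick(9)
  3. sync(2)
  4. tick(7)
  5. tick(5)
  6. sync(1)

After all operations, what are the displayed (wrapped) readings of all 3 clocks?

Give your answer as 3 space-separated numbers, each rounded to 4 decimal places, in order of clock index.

After op 1 tick(5): ref=5.0000 raw=[4.0000 6.2500 10.0000]
After op 2 tick(9): ref=14.0000 raw=[11.2000 17.5000 28.0000]
After op 3 sync(2): ref=14.0000 raw=[11.2000 17.5000 14.0000]
After op 4 tick(7): ref=21.0000 raw=[16.8000 26.2500 28.0000]
After op 5 tick(5): ref=26.0000 raw=[20.8000 32.5000 38.0000]
After op 6 sync(1): ref=26.0000 raw=[20.8000 26.0000 38.0000]
Wrap final raw readings (mod 60): 20.8000 mod 60 = 20.8000; 26.0000 mod 60 = 26.0000; 38.0000 mod 60 = 38.0000

Answer: 20.8000 26.0000 38.0000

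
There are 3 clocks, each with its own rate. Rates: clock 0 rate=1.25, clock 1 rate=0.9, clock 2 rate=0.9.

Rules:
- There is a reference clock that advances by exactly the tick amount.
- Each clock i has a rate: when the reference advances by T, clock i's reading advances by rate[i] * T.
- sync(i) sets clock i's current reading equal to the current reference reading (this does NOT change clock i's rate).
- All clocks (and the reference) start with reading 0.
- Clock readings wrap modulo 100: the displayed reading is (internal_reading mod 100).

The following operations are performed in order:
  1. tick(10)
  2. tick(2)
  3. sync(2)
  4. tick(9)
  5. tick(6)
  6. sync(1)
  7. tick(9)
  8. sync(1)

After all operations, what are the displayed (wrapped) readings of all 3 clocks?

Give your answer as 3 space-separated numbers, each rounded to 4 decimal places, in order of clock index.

Answer: 45.0000 36.0000 33.6000

Derivation:
After op 1 tick(10): ref=10.0000 raw=[12.5000 9.0000 9.0000]
After op 2 tick(2): ref=12.0000 raw=[15.0000 10.8000 10.8000]
After op 3 sync(2): ref=12.0000 raw=[15.0000 10.8000 12.0000]
After op 4 tick(9): ref=21.0000 raw=[26.2500 18.9000 20.1000]
After op 5 tick(6): ref=27.0000 raw=[33.7500 24.3000 25.5000]
After op 6 sync(1): ref=27.0000 raw=[33.7500 27.0000 25.5000]
After op 7 tick(9): ref=36.0000 raw=[45.0000 35.1000 33.6000]
After op 8 sync(1): ref=36.0000 raw=[45.0000 36.0000 33.6000]
Wrap final raw readings (mod 100): 45.0000 mod 100 = 45.0000; 36.0000 mod 100 = 36.0000; 33.6000 mod 100 = 33.6000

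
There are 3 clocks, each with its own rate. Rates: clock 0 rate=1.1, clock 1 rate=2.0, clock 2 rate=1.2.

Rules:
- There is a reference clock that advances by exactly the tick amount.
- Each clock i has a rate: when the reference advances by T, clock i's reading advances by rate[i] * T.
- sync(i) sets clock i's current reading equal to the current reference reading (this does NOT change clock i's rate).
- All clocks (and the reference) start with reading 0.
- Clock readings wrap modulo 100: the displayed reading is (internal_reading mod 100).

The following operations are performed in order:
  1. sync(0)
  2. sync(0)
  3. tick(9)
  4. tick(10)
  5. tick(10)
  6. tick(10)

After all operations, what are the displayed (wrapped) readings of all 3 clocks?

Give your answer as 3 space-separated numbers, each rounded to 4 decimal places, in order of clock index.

Answer: 42.9000 78.0000 46.8000

Derivation:
After op 1 sync(0): ref=0.0000 raw=[0.0000 0.0000 0.0000]
After op 2 sync(0): ref=0.0000 raw=[0.0000 0.0000 0.0000]
After op 3 tick(9): ref=9.0000 raw=[9.9000 18.0000 10.8000]
After op 4 tick(10): ref=19.0000 raw=[20.9000 38.0000 22.8000]
After op 5 tick(10): ref=29.0000 raw=[31.9000 58.0000 34.8000]
After op 6 tick(10): ref=39.0000 raw=[42.9000 78.0000 46.8000]
Wrap final raw readings (mod 100): 42.9000 mod 100 = 42.9000; 78.0000 mod 100 = 78.0000; 46.8000 mod 100 = 46.8000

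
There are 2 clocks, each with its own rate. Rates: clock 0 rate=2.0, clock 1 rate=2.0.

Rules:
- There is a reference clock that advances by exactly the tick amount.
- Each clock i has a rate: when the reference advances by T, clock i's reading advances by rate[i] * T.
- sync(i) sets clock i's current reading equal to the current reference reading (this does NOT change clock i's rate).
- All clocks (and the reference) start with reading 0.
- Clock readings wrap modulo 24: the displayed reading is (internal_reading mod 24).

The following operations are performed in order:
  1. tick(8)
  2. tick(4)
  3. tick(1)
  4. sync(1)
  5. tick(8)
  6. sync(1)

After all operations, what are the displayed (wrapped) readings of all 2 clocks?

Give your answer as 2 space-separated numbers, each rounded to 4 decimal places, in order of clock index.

After op 1 tick(8): ref=8.0000 raw=[16.0000 16.0000]
After op 2 tick(4): ref=12.0000 raw=[24.0000 24.0000]
After op 3 tick(1): ref=13.0000 raw=[26.0000 26.0000]
After op 4 sync(1): ref=13.0000 raw=[26.0000 13.0000]
After op 5 tick(8): ref=21.0000 raw=[42.0000 29.0000]
After op 6 sync(1): ref=21.0000 raw=[42.0000 21.0000]
Wrap final raw readings (mod 24): 42.0000 mod 24 = 18.0000; 21.0000 mod 24 = 21.0000

Answer: 18.0000 21.0000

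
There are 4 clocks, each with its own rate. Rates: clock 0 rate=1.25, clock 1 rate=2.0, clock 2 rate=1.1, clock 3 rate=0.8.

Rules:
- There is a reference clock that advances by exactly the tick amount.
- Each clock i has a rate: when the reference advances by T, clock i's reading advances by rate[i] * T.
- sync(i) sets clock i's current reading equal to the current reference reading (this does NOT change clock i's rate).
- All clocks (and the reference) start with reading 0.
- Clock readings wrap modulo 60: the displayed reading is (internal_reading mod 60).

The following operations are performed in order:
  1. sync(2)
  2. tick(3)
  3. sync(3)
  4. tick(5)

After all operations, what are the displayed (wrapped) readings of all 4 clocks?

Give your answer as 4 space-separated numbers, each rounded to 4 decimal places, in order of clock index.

Answer: 10.0000 16.0000 8.8000 7.0000

Derivation:
After op 1 sync(2): ref=0.0000 raw=[0.0000 0.0000 0.0000 0.0000]
After op 2 tick(3): ref=3.0000 raw=[3.7500 6.0000 3.3000 2.4000]
After op 3 sync(3): ref=3.0000 raw=[3.7500 6.0000 3.3000 3.0000]
After op 4 tick(5): ref=8.0000 raw=[10.0000 16.0000 8.8000 7.0000]
Wrap final raw readings (mod 60): 10.0000 mod 60 = 10.0000; 16.0000 mod 60 = 16.0000; 8.8000 mod 60 = 8.8000; 7.0000 mod 60 = 7.0000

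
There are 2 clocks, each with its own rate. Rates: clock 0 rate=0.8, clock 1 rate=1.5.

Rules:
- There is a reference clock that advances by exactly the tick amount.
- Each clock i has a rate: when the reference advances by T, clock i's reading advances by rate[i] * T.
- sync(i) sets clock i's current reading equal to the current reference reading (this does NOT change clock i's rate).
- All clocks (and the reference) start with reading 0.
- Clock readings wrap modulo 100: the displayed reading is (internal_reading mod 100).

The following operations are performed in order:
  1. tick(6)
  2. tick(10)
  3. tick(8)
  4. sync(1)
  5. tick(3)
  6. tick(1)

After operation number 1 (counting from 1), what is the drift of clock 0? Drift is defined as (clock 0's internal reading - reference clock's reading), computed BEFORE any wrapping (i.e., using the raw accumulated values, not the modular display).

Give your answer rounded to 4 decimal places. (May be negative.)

Answer: -1.2000

Derivation:
After op 1 tick(6): ref=6.0000 raw=[4.8000 9.0000]
Drift of clock 0 after op 1: 4.8000 - 6.0000 = -1.2000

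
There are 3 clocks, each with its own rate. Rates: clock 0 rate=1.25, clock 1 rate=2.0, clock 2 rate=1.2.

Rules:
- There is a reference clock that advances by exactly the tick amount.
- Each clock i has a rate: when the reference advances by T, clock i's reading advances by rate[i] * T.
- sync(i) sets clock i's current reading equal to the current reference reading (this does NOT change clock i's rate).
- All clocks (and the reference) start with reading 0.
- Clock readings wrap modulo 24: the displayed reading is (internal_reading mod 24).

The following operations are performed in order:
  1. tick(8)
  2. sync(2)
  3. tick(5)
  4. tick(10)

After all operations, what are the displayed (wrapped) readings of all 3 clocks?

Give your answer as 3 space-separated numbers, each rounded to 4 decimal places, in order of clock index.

Answer: 4.7500 22.0000 2.0000

Derivation:
After op 1 tick(8): ref=8.0000 raw=[10.0000 16.0000 9.6000]
After op 2 sync(2): ref=8.0000 raw=[10.0000 16.0000 8.0000]
After op 3 tick(5): ref=13.0000 raw=[16.2500 26.0000 14.0000]
After op 4 tick(10): ref=23.0000 raw=[28.7500 46.0000 26.0000]
Wrap final raw readings (mod 24): 28.7500 mod 24 = 4.7500; 46.0000 mod 24 = 22.0000; 26.0000 mod 24 = 2.0000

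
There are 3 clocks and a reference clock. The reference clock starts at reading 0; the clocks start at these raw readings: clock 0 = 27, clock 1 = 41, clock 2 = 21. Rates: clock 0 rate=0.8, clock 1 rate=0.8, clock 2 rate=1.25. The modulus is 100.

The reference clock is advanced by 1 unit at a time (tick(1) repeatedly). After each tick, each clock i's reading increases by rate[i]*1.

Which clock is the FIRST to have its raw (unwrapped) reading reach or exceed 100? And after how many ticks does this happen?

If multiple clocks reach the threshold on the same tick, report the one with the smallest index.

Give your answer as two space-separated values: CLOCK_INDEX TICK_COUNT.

Answer: 2 64

Derivation:
clock 0: start=27, rate=0.8, needs 100-27 = 73; ticks = ceil(73/0.8) = ceil(91.2500) = 92; reading at tick 92 = 27 + 0.8*92 = 100.6000
clock 1: start=41, rate=0.8, needs 100-41 = 59; ticks = ceil(59/0.8) = ceil(73.7500) = 74; reading at tick 74 = 41 + 0.8*74 = 100.2000
clock 2: start=21, rate=1.25, needs 100-21 = 79; ticks = ceil(79/1.25) = ceil(63.2000) = 64; reading at tick 64 = 21 + 1.25*64 = 101.0000
Minimum tick count = 64; winners = [2]; smallest index = 2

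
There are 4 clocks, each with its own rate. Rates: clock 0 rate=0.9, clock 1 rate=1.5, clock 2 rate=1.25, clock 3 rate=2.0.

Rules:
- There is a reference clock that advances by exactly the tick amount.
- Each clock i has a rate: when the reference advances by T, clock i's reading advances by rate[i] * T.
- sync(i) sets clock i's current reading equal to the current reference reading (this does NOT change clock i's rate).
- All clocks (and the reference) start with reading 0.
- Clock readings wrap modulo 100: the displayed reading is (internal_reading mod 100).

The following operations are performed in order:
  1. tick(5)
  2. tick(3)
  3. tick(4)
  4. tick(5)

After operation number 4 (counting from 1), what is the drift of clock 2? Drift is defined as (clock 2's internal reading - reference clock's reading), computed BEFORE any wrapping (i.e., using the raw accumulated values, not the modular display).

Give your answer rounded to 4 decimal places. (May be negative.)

Answer: 4.2500

Derivation:
After op 1 tick(5): ref=5.0000 raw=[4.5000 7.5000 6.2500 10.0000]
After op 2 tick(3): ref=8.0000 raw=[7.2000 12.0000 10.0000 16.0000]
After op 3 tick(4): ref=12.0000 raw=[10.8000 18.0000 15.0000 24.0000]
After op 4 tick(5): ref=17.0000 raw=[15.3000 25.5000 21.2500 34.0000]
Drift of clock 2 after op 4: 21.2500 - 17.0000 = 4.2500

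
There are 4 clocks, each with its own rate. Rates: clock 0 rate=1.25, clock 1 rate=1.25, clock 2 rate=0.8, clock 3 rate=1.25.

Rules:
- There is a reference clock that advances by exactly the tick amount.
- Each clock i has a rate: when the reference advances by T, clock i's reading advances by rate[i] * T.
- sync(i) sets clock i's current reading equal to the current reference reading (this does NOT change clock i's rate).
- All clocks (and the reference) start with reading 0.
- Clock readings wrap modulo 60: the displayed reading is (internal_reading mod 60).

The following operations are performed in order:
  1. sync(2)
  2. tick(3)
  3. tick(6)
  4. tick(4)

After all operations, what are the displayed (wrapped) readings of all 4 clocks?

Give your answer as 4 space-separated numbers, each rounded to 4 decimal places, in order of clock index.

Answer: 16.2500 16.2500 10.4000 16.2500

Derivation:
After op 1 sync(2): ref=0.0000 raw=[0.0000 0.0000 0.0000 0.0000]
After op 2 tick(3): ref=3.0000 raw=[3.7500 3.7500 2.4000 3.7500]
After op 3 tick(6): ref=9.0000 raw=[11.2500 11.2500 7.2000 11.2500]
After op 4 tick(4): ref=13.0000 raw=[16.2500 16.2500 10.4000 16.2500]
Wrap final raw readings (mod 60): 16.2500 mod 60 = 16.2500; 16.2500 mod 60 = 16.2500; 10.4000 mod 60 = 10.4000; 16.2500 mod 60 = 16.2500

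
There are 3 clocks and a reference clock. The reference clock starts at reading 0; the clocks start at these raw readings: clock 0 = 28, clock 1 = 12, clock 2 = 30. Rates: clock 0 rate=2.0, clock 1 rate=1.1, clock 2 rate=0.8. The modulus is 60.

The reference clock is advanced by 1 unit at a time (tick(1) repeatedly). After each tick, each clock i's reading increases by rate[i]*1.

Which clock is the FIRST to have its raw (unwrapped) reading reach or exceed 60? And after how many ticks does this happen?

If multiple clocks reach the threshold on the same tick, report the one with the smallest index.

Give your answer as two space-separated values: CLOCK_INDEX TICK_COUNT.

clock 0: start=28, rate=2.0, needs 60-28 = 32; ticks = ceil(32/2.0) = ceil(16.0000) = 16; reading at tick 16 = 28 + 2.0*16 = 60.0000
clock 1: start=12, rate=1.1, needs 60-12 = 48; ticks = ceil(48/1.1) = ceil(43.6364) = 44; reading at tick 44 = 12 + 1.1*44 = 60.4000
clock 2: start=30, rate=0.8, needs 60-30 = 30; ticks = ceil(30/0.8) = ceil(37.5000) = 38; reading at tick 38 = 30 + 0.8*38 = 60.4000
Minimum tick count = 16; winners = [0]; smallest index = 0

Answer: 0 16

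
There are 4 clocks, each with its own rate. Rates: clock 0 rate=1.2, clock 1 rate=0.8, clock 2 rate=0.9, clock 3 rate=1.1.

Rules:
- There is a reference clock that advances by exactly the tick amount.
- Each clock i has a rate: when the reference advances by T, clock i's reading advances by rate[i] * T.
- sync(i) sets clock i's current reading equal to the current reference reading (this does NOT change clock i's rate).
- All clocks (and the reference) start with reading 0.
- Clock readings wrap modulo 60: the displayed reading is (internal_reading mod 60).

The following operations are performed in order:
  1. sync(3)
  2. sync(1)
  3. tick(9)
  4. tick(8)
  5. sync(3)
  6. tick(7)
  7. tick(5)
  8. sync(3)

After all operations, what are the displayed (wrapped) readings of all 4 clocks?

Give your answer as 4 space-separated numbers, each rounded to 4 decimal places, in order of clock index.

After op 1 sync(3): ref=0.0000 raw=[0.0000 0.0000 0.0000 0.0000]
After op 2 sync(1): ref=0.0000 raw=[0.0000 0.0000 0.0000 0.0000]
After op 3 tick(9): ref=9.0000 raw=[10.8000 7.2000 8.1000 9.9000]
After op 4 tick(8): ref=17.0000 raw=[20.4000 13.6000 15.3000 18.7000]
After op 5 sync(3): ref=17.0000 raw=[20.4000 13.6000 15.3000 17.0000]
After op 6 tick(7): ref=24.0000 raw=[28.8000 19.2000 21.6000 24.7000]
After op 7 tick(5): ref=29.0000 raw=[34.8000 23.2000 26.1000 30.2000]
After op 8 sync(3): ref=29.0000 raw=[34.8000 23.2000 26.1000 29.0000]
Wrap final raw readings (mod 60): 34.8000 mod 60 = 34.8000; 23.2000 mod 60 = 23.2000; 26.1000 mod 60 = 26.1000; 29.0000 mod 60 = 29.0000

Answer: 34.8000 23.2000 26.1000 29.0000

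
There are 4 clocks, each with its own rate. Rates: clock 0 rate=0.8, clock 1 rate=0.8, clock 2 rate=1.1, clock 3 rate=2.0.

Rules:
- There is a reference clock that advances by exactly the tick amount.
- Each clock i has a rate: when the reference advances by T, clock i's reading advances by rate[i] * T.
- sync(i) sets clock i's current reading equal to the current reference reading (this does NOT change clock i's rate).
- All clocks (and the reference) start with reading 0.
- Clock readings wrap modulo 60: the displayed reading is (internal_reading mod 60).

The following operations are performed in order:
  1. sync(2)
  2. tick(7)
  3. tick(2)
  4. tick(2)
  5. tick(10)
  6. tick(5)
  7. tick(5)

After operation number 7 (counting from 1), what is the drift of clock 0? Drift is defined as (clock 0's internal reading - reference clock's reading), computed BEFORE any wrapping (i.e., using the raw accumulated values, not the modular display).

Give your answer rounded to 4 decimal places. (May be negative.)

Answer: -6.2000

Derivation:
After op 1 sync(2): ref=0.0000 raw=[0.0000 0.0000 0.0000 0.0000]
After op 2 tick(7): ref=7.0000 raw=[5.6000 5.6000 7.7000 14.0000]
After op 3 tick(2): ref=9.0000 raw=[7.2000 7.2000 9.9000 18.0000]
After op 4 tick(2): ref=11.0000 raw=[8.8000 8.8000 12.1000 22.0000]
After op 5 tick(10): ref=21.0000 raw=[16.8000 16.8000 23.1000 42.0000]
After op 6 tick(5): ref=26.0000 raw=[20.8000 20.8000 28.6000 52.0000]
After op 7 tick(5): ref=31.0000 raw=[24.8000 24.8000 34.1000 62.0000]
Drift of clock 0 after op 7: 24.8000 - 31.0000 = -6.2000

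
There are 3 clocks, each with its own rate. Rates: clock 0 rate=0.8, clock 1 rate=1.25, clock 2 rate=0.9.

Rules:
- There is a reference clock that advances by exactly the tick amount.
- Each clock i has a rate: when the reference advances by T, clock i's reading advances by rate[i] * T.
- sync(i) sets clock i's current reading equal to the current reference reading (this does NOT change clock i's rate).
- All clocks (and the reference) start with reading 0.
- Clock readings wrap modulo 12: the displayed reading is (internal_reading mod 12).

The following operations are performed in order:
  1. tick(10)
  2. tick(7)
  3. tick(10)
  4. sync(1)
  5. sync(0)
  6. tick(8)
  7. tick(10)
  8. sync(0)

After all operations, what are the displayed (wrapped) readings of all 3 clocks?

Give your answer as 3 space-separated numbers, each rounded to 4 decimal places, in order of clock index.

After op 1 tick(10): ref=10.0000 raw=[8.0000 12.5000 9.0000]
After op 2 tick(7): ref=17.0000 raw=[13.6000 21.2500 15.3000]
After op 3 tick(10): ref=27.0000 raw=[21.6000 33.7500 24.3000]
After op 4 sync(1): ref=27.0000 raw=[21.6000 27.0000 24.3000]
After op 5 sync(0): ref=27.0000 raw=[27.0000 27.0000 24.3000]
After op 6 tick(8): ref=35.0000 raw=[33.4000 37.0000 31.5000]
After op 7 tick(10): ref=45.0000 raw=[41.4000 49.5000 40.5000]
After op 8 sync(0): ref=45.0000 raw=[45.0000 49.5000 40.5000]
Wrap final raw readings (mod 12): 45.0000 mod 12 = 9.0000; 49.5000 mod 12 = 1.5000; 40.5000 mod 12 = 4.5000

Answer: 9.0000 1.5000 4.5000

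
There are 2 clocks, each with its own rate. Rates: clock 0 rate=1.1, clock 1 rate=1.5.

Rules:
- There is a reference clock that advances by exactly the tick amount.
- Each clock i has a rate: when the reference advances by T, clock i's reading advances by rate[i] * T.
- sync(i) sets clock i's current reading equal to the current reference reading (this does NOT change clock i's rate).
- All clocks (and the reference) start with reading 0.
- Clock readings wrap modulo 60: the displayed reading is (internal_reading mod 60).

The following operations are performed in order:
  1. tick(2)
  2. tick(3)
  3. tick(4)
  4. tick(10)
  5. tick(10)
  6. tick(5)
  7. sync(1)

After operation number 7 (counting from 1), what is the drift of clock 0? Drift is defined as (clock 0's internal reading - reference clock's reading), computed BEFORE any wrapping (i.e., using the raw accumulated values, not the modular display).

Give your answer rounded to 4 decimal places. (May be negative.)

After op 1 tick(2): ref=2.0000 raw=[2.2000 3.0000]
After op 2 tick(3): ref=5.0000 raw=[5.5000 7.5000]
After op 3 tick(4): ref=9.0000 raw=[9.9000 13.5000]
After op 4 tick(10): ref=19.0000 raw=[20.9000 28.5000]
After op 5 tick(10): ref=29.0000 raw=[31.9000 43.5000]
After op 6 tick(5): ref=34.0000 raw=[37.4000 51.0000]
After op 7 sync(1): ref=34.0000 raw=[37.4000 34.0000]
Drift of clock 0 after op 7: 37.4000 - 34.0000 = 3.4000

Answer: 3.4000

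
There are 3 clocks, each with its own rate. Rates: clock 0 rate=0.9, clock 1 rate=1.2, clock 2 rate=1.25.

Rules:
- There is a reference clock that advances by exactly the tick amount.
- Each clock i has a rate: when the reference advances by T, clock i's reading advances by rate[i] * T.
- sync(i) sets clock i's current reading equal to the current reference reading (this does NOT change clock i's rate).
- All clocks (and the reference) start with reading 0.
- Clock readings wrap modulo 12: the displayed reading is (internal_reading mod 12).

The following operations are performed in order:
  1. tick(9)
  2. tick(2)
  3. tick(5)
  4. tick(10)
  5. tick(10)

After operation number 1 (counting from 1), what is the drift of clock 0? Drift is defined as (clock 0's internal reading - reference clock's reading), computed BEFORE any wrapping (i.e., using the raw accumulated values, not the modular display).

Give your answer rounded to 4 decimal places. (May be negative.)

After op 1 tick(9): ref=9.0000 raw=[8.1000 10.8000 11.2500]
Drift of clock 0 after op 1: 8.1000 - 9.0000 = -0.9000

Answer: -0.9000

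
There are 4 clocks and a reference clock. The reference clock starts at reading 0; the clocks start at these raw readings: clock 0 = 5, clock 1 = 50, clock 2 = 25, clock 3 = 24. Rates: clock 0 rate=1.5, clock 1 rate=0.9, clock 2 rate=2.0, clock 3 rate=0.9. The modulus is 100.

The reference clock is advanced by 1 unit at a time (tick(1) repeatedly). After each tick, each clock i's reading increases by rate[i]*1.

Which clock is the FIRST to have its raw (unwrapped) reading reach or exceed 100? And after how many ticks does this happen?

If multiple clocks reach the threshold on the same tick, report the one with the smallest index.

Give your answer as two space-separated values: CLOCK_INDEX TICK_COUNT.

Answer: 2 38

Derivation:
clock 0: start=5, rate=1.5, needs 100-5 = 95; ticks = ceil(95/1.5) = ceil(63.3333) = 64; reading at tick 64 = 5 + 1.5*64 = 101.0000
clock 1: start=50, rate=0.9, needs 100-50 = 50; ticks = ceil(50/0.9) = ceil(55.5556) = 56; reading at tick 56 = 50 + 0.9*56 = 100.4000
clock 2: start=25, rate=2.0, needs 100-25 = 75; ticks = ceil(75/2.0) = ceil(37.5000) = 38; reading at tick 38 = 25 + 2.0*38 = 101.0000
clock 3: start=24, rate=0.9, needs 100-24 = 76; ticks = ceil(76/0.9) = ceil(84.4444) = 85; reading at tick 85 = 24 + 0.9*85 = 100.5000
Minimum tick count = 38; winners = [2]; smallest index = 2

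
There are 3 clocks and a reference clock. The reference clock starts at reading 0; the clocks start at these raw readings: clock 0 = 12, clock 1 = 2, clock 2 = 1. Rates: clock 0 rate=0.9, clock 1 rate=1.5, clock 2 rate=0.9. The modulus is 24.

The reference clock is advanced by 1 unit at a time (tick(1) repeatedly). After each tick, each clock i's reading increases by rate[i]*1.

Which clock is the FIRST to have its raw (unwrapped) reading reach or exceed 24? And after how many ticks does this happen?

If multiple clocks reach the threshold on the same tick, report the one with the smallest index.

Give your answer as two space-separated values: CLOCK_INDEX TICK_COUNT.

Answer: 0 14

Derivation:
clock 0: start=12, rate=0.9, needs 24-12 = 12; ticks = ceil(12/0.9) = ceil(13.3333) = 14; reading at tick 14 = 12 + 0.9*14 = 24.6000
clock 1: start=2, rate=1.5, needs 24-2 = 22; ticks = ceil(22/1.5) = ceil(14.6667) = 15; reading at tick 15 = 2 + 1.5*15 = 24.5000
clock 2: start=1, rate=0.9, needs 24-1 = 23; ticks = ceil(23/0.9) = ceil(25.5556) = 26; reading at tick 26 = 1 + 0.9*26 = 24.4000
Minimum tick count = 14; winners = [0]; smallest index = 0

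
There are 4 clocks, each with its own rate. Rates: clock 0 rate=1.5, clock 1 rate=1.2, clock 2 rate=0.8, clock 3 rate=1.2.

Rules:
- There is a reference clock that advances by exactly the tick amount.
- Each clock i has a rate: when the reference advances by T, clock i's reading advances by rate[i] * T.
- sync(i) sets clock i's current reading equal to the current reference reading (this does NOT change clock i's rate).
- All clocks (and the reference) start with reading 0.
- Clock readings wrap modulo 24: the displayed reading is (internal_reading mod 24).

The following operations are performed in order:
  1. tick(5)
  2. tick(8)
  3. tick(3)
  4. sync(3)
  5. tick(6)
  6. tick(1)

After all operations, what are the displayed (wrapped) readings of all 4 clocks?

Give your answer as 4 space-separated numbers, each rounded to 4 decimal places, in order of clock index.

Answer: 10.5000 3.6000 18.4000 0.4000

Derivation:
After op 1 tick(5): ref=5.0000 raw=[7.5000 6.0000 4.0000 6.0000]
After op 2 tick(8): ref=13.0000 raw=[19.5000 15.6000 10.4000 15.6000]
After op 3 tick(3): ref=16.0000 raw=[24.0000 19.2000 12.8000 19.2000]
After op 4 sync(3): ref=16.0000 raw=[24.0000 19.2000 12.8000 16.0000]
After op 5 tick(6): ref=22.0000 raw=[33.0000 26.4000 17.6000 23.2000]
After op 6 tick(1): ref=23.0000 raw=[34.5000 27.6000 18.4000 24.4000]
Wrap final raw readings (mod 24): 34.5000 mod 24 = 10.5000; 27.6000 mod 24 = 3.6000; 18.4000 mod 24 = 18.4000; 24.4000 mod 24 = 0.4000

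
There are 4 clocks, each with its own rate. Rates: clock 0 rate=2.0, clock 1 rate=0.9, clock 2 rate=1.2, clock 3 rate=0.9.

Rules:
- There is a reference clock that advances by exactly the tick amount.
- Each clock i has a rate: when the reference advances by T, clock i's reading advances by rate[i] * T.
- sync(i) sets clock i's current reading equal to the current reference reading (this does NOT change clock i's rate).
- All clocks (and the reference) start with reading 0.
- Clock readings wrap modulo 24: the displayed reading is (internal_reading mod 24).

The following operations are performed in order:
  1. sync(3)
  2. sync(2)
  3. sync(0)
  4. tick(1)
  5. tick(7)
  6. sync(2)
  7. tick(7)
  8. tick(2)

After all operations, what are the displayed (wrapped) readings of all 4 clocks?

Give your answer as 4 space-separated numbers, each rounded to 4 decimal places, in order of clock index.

Answer: 10.0000 15.3000 18.8000 15.3000

Derivation:
After op 1 sync(3): ref=0.0000 raw=[0.0000 0.0000 0.0000 0.0000]
After op 2 sync(2): ref=0.0000 raw=[0.0000 0.0000 0.0000 0.0000]
After op 3 sync(0): ref=0.0000 raw=[0.0000 0.0000 0.0000 0.0000]
After op 4 tick(1): ref=1.0000 raw=[2.0000 0.9000 1.2000 0.9000]
After op 5 tick(7): ref=8.0000 raw=[16.0000 7.2000 9.6000 7.2000]
After op 6 sync(2): ref=8.0000 raw=[16.0000 7.2000 8.0000 7.2000]
After op 7 tick(7): ref=15.0000 raw=[30.0000 13.5000 16.4000 13.5000]
After op 8 tick(2): ref=17.0000 raw=[34.0000 15.3000 18.8000 15.3000]
Wrap final raw readings (mod 24): 34.0000 mod 24 = 10.0000; 15.3000 mod 24 = 15.3000; 18.8000 mod 24 = 18.8000; 15.3000 mod 24 = 15.3000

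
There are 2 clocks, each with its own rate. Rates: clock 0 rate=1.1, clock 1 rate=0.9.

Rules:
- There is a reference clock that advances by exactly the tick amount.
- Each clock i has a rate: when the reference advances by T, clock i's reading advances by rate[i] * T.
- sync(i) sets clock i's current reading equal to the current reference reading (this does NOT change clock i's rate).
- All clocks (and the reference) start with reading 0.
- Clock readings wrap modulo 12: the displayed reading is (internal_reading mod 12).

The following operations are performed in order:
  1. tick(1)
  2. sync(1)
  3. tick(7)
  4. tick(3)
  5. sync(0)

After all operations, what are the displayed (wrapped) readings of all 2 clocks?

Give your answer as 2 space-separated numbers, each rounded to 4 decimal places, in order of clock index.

Answer: 11.0000 10.0000

Derivation:
After op 1 tick(1): ref=1.0000 raw=[1.1000 0.9000]
After op 2 sync(1): ref=1.0000 raw=[1.1000 1.0000]
After op 3 tick(7): ref=8.0000 raw=[8.8000 7.3000]
After op 4 tick(3): ref=11.0000 raw=[12.1000 10.0000]
After op 5 sync(0): ref=11.0000 raw=[11.0000 10.0000]
Wrap final raw readings (mod 12): 11.0000 mod 12 = 11.0000; 10.0000 mod 12 = 10.0000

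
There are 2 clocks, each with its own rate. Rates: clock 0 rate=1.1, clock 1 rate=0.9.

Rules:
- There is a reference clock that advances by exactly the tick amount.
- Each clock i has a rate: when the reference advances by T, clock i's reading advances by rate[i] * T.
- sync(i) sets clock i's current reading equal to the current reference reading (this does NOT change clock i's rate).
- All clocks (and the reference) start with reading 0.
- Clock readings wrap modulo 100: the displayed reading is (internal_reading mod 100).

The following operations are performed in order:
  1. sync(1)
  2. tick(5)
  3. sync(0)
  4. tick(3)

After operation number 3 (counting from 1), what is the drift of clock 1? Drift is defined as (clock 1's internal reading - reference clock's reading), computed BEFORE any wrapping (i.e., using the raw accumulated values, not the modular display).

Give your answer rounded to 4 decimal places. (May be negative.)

Answer: -0.5000

Derivation:
After op 1 sync(1): ref=0.0000 raw=[0.0000 0.0000]
After op 2 tick(5): ref=5.0000 raw=[5.5000 4.5000]
After op 3 sync(0): ref=5.0000 raw=[5.0000 4.5000]
Drift of clock 1 after op 3: 4.5000 - 5.0000 = -0.5000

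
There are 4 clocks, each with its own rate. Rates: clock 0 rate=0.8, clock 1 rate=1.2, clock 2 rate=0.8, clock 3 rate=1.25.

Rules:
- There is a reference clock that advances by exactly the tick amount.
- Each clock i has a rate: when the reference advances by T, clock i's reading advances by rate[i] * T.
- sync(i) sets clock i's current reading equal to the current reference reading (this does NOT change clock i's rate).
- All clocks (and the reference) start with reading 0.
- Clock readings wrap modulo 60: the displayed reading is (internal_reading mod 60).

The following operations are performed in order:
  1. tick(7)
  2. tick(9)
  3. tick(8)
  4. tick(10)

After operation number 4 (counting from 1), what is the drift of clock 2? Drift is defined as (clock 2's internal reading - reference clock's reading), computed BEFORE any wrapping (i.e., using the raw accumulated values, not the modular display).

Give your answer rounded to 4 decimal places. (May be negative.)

After op 1 tick(7): ref=7.0000 raw=[5.6000 8.4000 5.6000 8.7500]
After op 2 tick(9): ref=16.0000 raw=[12.8000 19.2000 12.8000 20.0000]
After op 3 tick(8): ref=24.0000 raw=[19.2000 28.8000 19.2000 30.0000]
After op 4 tick(10): ref=34.0000 raw=[27.2000 40.8000 27.2000 42.5000]
Drift of clock 2 after op 4: 27.2000 - 34.0000 = -6.8000

Answer: -6.8000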